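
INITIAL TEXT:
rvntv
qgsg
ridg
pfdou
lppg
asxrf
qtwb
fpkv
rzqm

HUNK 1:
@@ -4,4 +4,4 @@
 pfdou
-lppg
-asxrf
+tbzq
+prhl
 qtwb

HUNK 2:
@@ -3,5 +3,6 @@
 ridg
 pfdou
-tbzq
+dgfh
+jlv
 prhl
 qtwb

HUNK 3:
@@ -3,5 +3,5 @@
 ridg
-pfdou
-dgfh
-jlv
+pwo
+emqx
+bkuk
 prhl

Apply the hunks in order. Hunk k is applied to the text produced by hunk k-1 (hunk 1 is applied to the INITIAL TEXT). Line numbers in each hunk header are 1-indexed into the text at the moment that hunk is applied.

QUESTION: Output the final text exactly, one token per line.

Hunk 1: at line 4 remove [lppg,asxrf] add [tbzq,prhl] -> 9 lines: rvntv qgsg ridg pfdou tbzq prhl qtwb fpkv rzqm
Hunk 2: at line 3 remove [tbzq] add [dgfh,jlv] -> 10 lines: rvntv qgsg ridg pfdou dgfh jlv prhl qtwb fpkv rzqm
Hunk 3: at line 3 remove [pfdou,dgfh,jlv] add [pwo,emqx,bkuk] -> 10 lines: rvntv qgsg ridg pwo emqx bkuk prhl qtwb fpkv rzqm

Answer: rvntv
qgsg
ridg
pwo
emqx
bkuk
prhl
qtwb
fpkv
rzqm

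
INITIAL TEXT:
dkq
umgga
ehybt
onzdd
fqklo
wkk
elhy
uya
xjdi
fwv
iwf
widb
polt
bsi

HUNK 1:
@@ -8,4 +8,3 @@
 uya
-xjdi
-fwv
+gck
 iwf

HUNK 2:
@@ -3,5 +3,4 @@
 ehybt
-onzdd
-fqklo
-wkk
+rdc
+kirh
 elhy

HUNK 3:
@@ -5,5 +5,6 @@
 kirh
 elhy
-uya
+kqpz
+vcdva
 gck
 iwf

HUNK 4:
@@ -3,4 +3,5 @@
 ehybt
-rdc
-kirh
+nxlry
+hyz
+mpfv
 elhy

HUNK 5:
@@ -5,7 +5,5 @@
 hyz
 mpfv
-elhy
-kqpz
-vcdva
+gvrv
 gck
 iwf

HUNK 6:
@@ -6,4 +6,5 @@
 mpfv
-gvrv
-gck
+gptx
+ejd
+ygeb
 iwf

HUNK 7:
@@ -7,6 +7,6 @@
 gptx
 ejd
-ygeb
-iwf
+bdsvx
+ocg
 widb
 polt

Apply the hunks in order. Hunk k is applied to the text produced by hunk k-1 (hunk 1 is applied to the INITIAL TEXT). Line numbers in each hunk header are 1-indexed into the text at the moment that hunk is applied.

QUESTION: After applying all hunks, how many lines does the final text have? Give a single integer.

Answer: 13

Derivation:
Hunk 1: at line 8 remove [xjdi,fwv] add [gck] -> 13 lines: dkq umgga ehybt onzdd fqklo wkk elhy uya gck iwf widb polt bsi
Hunk 2: at line 3 remove [onzdd,fqklo,wkk] add [rdc,kirh] -> 12 lines: dkq umgga ehybt rdc kirh elhy uya gck iwf widb polt bsi
Hunk 3: at line 5 remove [uya] add [kqpz,vcdva] -> 13 lines: dkq umgga ehybt rdc kirh elhy kqpz vcdva gck iwf widb polt bsi
Hunk 4: at line 3 remove [rdc,kirh] add [nxlry,hyz,mpfv] -> 14 lines: dkq umgga ehybt nxlry hyz mpfv elhy kqpz vcdva gck iwf widb polt bsi
Hunk 5: at line 5 remove [elhy,kqpz,vcdva] add [gvrv] -> 12 lines: dkq umgga ehybt nxlry hyz mpfv gvrv gck iwf widb polt bsi
Hunk 6: at line 6 remove [gvrv,gck] add [gptx,ejd,ygeb] -> 13 lines: dkq umgga ehybt nxlry hyz mpfv gptx ejd ygeb iwf widb polt bsi
Hunk 7: at line 7 remove [ygeb,iwf] add [bdsvx,ocg] -> 13 lines: dkq umgga ehybt nxlry hyz mpfv gptx ejd bdsvx ocg widb polt bsi
Final line count: 13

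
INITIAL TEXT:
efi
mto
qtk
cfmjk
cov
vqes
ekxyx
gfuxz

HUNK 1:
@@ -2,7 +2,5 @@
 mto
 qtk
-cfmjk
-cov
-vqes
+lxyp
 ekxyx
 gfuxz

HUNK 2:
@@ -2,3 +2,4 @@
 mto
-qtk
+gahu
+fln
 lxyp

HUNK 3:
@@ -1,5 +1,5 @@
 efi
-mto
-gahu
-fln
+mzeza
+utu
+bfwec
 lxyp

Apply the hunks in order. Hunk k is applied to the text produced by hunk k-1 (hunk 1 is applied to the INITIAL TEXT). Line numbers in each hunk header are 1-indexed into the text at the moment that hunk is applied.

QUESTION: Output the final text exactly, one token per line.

Hunk 1: at line 2 remove [cfmjk,cov,vqes] add [lxyp] -> 6 lines: efi mto qtk lxyp ekxyx gfuxz
Hunk 2: at line 2 remove [qtk] add [gahu,fln] -> 7 lines: efi mto gahu fln lxyp ekxyx gfuxz
Hunk 3: at line 1 remove [mto,gahu,fln] add [mzeza,utu,bfwec] -> 7 lines: efi mzeza utu bfwec lxyp ekxyx gfuxz

Answer: efi
mzeza
utu
bfwec
lxyp
ekxyx
gfuxz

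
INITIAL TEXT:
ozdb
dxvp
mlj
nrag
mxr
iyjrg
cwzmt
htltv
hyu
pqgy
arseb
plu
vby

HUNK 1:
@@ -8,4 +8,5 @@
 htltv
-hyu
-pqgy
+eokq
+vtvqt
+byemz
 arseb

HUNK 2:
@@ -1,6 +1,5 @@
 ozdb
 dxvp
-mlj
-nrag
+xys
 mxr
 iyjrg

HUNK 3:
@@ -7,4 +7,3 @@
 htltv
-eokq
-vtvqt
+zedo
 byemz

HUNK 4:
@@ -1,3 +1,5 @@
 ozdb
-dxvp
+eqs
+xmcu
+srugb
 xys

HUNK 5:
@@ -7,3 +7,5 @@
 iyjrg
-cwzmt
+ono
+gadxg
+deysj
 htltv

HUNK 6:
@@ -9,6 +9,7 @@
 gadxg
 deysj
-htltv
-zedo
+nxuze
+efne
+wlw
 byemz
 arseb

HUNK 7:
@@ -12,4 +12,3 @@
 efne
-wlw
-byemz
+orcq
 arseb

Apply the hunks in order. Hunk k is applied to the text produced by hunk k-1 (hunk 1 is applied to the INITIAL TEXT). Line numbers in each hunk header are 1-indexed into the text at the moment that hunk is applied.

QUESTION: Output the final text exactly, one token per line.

Hunk 1: at line 8 remove [hyu,pqgy] add [eokq,vtvqt,byemz] -> 14 lines: ozdb dxvp mlj nrag mxr iyjrg cwzmt htltv eokq vtvqt byemz arseb plu vby
Hunk 2: at line 1 remove [mlj,nrag] add [xys] -> 13 lines: ozdb dxvp xys mxr iyjrg cwzmt htltv eokq vtvqt byemz arseb plu vby
Hunk 3: at line 7 remove [eokq,vtvqt] add [zedo] -> 12 lines: ozdb dxvp xys mxr iyjrg cwzmt htltv zedo byemz arseb plu vby
Hunk 4: at line 1 remove [dxvp] add [eqs,xmcu,srugb] -> 14 lines: ozdb eqs xmcu srugb xys mxr iyjrg cwzmt htltv zedo byemz arseb plu vby
Hunk 5: at line 7 remove [cwzmt] add [ono,gadxg,deysj] -> 16 lines: ozdb eqs xmcu srugb xys mxr iyjrg ono gadxg deysj htltv zedo byemz arseb plu vby
Hunk 6: at line 9 remove [htltv,zedo] add [nxuze,efne,wlw] -> 17 lines: ozdb eqs xmcu srugb xys mxr iyjrg ono gadxg deysj nxuze efne wlw byemz arseb plu vby
Hunk 7: at line 12 remove [wlw,byemz] add [orcq] -> 16 lines: ozdb eqs xmcu srugb xys mxr iyjrg ono gadxg deysj nxuze efne orcq arseb plu vby

Answer: ozdb
eqs
xmcu
srugb
xys
mxr
iyjrg
ono
gadxg
deysj
nxuze
efne
orcq
arseb
plu
vby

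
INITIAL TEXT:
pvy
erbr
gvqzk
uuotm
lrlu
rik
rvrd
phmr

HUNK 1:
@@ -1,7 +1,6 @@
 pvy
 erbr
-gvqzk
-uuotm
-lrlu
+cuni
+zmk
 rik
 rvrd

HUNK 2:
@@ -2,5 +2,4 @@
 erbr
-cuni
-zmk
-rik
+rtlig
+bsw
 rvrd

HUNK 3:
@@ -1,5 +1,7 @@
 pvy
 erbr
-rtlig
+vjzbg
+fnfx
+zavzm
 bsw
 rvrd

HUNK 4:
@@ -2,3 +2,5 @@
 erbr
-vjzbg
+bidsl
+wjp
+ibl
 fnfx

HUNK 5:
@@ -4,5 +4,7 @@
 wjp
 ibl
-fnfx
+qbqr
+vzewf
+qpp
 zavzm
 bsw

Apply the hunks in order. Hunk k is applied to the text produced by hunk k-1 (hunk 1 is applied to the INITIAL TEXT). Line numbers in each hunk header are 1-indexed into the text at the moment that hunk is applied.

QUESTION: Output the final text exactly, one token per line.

Hunk 1: at line 1 remove [gvqzk,uuotm,lrlu] add [cuni,zmk] -> 7 lines: pvy erbr cuni zmk rik rvrd phmr
Hunk 2: at line 2 remove [cuni,zmk,rik] add [rtlig,bsw] -> 6 lines: pvy erbr rtlig bsw rvrd phmr
Hunk 3: at line 1 remove [rtlig] add [vjzbg,fnfx,zavzm] -> 8 lines: pvy erbr vjzbg fnfx zavzm bsw rvrd phmr
Hunk 4: at line 2 remove [vjzbg] add [bidsl,wjp,ibl] -> 10 lines: pvy erbr bidsl wjp ibl fnfx zavzm bsw rvrd phmr
Hunk 5: at line 4 remove [fnfx] add [qbqr,vzewf,qpp] -> 12 lines: pvy erbr bidsl wjp ibl qbqr vzewf qpp zavzm bsw rvrd phmr

Answer: pvy
erbr
bidsl
wjp
ibl
qbqr
vzewf
qpp
zavzm
bsw
rvrd
phmr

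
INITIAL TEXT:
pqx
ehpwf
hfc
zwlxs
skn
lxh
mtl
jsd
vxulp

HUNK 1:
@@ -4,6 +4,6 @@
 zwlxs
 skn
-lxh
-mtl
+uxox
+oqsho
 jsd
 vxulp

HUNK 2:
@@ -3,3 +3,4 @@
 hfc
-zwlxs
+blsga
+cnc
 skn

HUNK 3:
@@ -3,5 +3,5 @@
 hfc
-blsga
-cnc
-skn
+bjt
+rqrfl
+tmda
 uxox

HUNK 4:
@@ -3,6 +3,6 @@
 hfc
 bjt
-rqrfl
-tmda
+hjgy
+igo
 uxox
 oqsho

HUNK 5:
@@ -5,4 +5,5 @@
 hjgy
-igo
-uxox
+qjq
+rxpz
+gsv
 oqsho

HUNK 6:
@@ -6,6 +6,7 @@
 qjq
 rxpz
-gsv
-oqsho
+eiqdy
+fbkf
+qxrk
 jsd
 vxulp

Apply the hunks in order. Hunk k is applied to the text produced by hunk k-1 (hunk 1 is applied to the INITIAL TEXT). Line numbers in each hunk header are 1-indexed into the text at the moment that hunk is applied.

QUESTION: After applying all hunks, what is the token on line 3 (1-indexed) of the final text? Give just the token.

Answer: hfc

Derivation:
Hunk 1: at line 4 remove [lxh,mtl] add [uxox,oqsho] -> 9 lines: pqx ehpwf hfc zwlxs skn uxox oqsho jsd vxulp
Hunk 2: at line 3 remove [zwlxs] add [blsga,cnc] -> 10 lines: pqx ehpwf hfc blsga cnc skn uxox oqsho jsd vxulp
Hunk 3: at line 3 remove [blsga,cnc,skn] add [bjt,rqrfl,tmda] -> 10 lines: pqx ehpwf hfc bjt rqrfl tmda uxox oqsho jsd vxulp
Hunk 4: at line 3 remove [rqrfl,tmda] add [hjgy,igo] -> 10 lines: pqx ehpwf hfc bjt hjgy igo uxox oqsho jsd vxulp
Hunk 5: at line 5 remove [igo,uxox] add [qjq,rxpz,gsv] -> 11 lines: pqx ehpwf hfc bjt hjgy qjq rxpz gsv oqsho jsd vxulp
Hunk 6: at line 6 remove [gsv,oqsho] add [eiqdy,fbkf,qxrk] -> 12 lines: pqx ehpwf hfc bjt hjgy qjq rxpz eiqdy fbkf qxrk jsd vxulp
Final line 3: hfc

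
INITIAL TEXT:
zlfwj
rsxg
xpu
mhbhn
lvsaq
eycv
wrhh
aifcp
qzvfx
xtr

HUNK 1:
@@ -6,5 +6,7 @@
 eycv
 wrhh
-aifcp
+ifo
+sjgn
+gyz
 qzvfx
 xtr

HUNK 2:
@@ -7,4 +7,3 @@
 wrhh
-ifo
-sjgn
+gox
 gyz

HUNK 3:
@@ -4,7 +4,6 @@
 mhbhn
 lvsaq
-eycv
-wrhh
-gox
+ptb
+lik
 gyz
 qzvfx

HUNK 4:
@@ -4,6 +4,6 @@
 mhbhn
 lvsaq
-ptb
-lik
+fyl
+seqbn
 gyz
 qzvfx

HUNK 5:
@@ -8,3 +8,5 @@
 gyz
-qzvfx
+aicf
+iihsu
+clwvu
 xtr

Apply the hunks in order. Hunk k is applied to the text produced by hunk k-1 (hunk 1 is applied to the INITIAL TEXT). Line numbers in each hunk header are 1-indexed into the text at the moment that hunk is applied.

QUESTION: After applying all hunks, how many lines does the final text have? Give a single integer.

Answer: 12

Derivation:
Hunk 1: at line 6 remove [aifcp] add [ifo,sjgn,gyz] -> 12 lines: zlfwj rsxg xpu mhbhn lvsaq eycv wrhh ifo sjgn gyz qzvfx xtr
Hunk 2: at line 7 remove [ifo,sjgn] add [gox] -> 11 lines: zlfwj rsxg xpu mhbhn lvsaq eycv wrhh gox gyz qzvfx xtr
Hunk 3: at line 4 remove [eycv,wrhh,gox] add [ptb,lik] -> 10 lines: zlfwj rsxg xpu mhbhn lvsaq ptb lik gyz qzvfx xtr
Hunk 4: at line 4 remove [ptb,lik] add [fyl,seqbn] -> 10 lines: zlfwj rsxg xpu mhbhn lvsaq fyl seqbn gyz qzvfx xtr
Hunk 5: at line 8 remove [qzvfx] add [aicf,iihsu,clwvu] -> 12 lines: zlfwj rsxg xpu mhbhn lvsaq fyl seqbn gyz aicf iihsu clwvu xtr
Final line count: 12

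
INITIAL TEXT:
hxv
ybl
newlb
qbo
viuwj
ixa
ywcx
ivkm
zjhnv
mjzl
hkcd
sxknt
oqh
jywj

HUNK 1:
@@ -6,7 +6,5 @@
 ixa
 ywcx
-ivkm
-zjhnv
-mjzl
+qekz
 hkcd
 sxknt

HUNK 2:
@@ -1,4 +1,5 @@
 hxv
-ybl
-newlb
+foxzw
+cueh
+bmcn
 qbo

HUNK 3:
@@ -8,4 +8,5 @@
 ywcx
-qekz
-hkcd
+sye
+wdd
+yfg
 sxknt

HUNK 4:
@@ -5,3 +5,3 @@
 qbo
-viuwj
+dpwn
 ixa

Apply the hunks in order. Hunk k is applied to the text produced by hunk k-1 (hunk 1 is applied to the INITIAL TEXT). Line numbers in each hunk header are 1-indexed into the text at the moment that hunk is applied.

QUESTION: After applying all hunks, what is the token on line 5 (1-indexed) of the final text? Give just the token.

Answer: qbo

Derivation:
Hunk 1: at line 6 remove [ivkm,zjhnv,mjzl] add [qekz] -> 12 lines: hxv ybl newlb qbo viuwj ixa ywcx qekz hkcd sxknt oqh jywj
Hunk 2: at line 1 remove [ybl,newlb] add [foxzw,cueh,bmcn] -> 13 lines: hxv foxzw cueh bmcn qbo viuwj ixa ywcx qekz hkcd sxknt oqh jywj
Hunk 3: at line 8 remove [qekz,hkcd] add [sye,wdd,yfg] -> 14 lines: hxv foxzw cueh bmcn qbo viuwj ixa ywcx sye wdd yfg sxknt oqh jywj
Hunk 4: at line 5 remove [viuwj] add [dpwn] -> 14 lines: hxv foxzw cueh bmcn qbo dpwn ixa ywcx sye wdd yfg sxknt oqh jywj
Final line 5: qbo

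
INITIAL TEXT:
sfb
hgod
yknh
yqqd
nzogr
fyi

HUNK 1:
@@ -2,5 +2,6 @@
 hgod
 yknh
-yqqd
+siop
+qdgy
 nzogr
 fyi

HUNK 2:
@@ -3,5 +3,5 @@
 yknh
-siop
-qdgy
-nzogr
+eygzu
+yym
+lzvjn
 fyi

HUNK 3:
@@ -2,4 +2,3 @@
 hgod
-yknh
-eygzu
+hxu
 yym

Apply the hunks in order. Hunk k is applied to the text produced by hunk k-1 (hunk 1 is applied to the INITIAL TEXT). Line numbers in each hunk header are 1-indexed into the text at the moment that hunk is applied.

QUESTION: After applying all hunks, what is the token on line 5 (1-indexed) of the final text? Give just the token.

Answer: lzvjn

Derivation:
Hunk 1: at line 2 remove [yqqd] add [siop,qdgy] -> 7 lines: sfb hgod yknh siop qdgy nzogr fyi
Hunk 2: at line 3 remove [siop,qdgy,nzogr] add [eygzu,yym,lzvjn] -> 7 lines: sfb hgod yknh eygzu yym lzvjn fyi
Hunk 3: at line 2 remove [yknh,eygzu] add [hxu] -> 6 lines: sfb hgod hxu yym lzvjn fyi
Final line 5: lzvjn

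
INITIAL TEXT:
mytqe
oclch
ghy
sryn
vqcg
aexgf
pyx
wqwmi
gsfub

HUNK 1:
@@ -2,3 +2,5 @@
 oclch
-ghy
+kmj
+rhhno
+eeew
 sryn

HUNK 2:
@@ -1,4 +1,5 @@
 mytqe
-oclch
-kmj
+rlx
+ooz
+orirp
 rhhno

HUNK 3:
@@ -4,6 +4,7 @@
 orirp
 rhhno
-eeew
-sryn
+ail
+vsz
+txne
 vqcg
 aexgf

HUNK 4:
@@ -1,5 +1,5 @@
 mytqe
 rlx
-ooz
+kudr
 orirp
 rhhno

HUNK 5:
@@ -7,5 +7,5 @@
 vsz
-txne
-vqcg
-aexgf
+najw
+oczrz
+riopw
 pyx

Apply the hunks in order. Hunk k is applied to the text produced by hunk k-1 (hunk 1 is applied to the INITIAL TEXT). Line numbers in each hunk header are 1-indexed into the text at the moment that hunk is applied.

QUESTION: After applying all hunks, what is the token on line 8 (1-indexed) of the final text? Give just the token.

Hunk 1: at line 2 remove [ghy] add [kmj,rhhno,eeew] -> 11 lines: mytqe oclch kmj rhhno eeew sryn vqcg aexgf pyx wqwmi gsfub
Hunk 2: at line 1 remove [oclch,kmj] add [rlx,ooz,orirp] -> 12 lines: mytqe rlx ooz orirp rhhno eeew sryn vqcg aexgf pyx wqwmi gsfub
Hunk 3: at line 4 remove [eeew,sryn] add [ail,vsz,txne] -> 13 lines: mytqe rlx ooz orirp rhhno ail vsz txne vqcg aexgf pyx wqwmi gsfub
Hunk 4: at line 1 remove [ooz] add [kudr] -> 13 lines: mytqe rlx kudr orirp rhhno ail vsz txne vqcg aexgf pyx wqwmi gsfub
Hunk 5: at line 7 remove [txne,vqcg,aexgf] add [najw,oczrz,riopw] -> 13 lines: mytqe rlx kudr orirp rhhno ail vsz najw oczrz riopw pyx wqwmi gsfub
Final line 8: najw

Answer: najw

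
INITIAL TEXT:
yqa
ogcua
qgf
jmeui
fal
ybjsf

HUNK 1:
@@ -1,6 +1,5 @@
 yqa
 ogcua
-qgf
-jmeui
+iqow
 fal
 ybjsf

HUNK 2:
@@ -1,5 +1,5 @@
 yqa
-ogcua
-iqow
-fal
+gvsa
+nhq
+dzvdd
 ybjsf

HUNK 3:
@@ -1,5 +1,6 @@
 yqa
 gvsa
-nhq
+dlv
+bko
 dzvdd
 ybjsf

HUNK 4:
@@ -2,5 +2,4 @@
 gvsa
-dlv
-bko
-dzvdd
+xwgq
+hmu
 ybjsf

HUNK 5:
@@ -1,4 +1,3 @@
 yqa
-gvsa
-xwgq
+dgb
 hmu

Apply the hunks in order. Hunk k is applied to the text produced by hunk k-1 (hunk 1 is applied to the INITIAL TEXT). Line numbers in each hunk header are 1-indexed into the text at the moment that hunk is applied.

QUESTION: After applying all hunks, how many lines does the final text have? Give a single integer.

Hunk 1: at line 1 remove [qgf,jmeui] add [iqow] -> 5 lines: yqa ogcua iqow fal ybjsf
Hunk 2: at line 1 remove [ogcua,iqow,fal] add [gvsa,nhq,dzvdd] -> 5 lines: yqa gvsa nhq dzvdd ybjsf
Hunk 3: at line 1 remove [nhq] add [dlv,bko] -> 6 lines: yqa gvsa dlv bko dzvdd ybjsf
Hunk 4: at line 2 remove [dlv,bko,dzvdd] add [xwgq,hmu] -> 5 lines: yqa gvsa xwgq hmu ybjsf
Hunk 5: at line 1 remove [gvsa,xwgq] add [dgb] -> 4 lines: yqa dgb hmu ybjsf
Final line count: 4

Answer: 4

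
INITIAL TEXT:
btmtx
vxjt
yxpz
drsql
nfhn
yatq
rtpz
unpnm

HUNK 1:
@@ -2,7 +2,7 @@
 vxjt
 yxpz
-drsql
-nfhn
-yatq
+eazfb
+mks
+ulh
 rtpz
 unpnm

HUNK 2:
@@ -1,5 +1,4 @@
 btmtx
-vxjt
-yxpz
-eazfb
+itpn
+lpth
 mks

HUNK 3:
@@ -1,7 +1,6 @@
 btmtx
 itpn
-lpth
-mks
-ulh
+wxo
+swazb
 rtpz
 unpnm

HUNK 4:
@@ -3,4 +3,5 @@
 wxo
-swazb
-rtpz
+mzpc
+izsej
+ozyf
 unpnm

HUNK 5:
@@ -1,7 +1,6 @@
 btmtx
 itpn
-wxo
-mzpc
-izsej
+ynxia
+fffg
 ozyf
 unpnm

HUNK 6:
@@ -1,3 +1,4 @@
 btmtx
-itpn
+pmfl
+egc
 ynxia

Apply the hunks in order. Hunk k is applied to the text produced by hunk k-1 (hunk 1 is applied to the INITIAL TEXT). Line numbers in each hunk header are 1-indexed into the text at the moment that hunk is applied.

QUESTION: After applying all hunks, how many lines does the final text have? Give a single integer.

Hunk 1: at line 2 remove [drsql,nfhn,yatq] add [eazfb,mks,ulh] -> 8 lines: btmtx vxjt yxpz eazfb mks ulh rtpz unpnm
Hunk 2: at line 1 remove [vxjt,yxpz,eazfb] add [itpn,lpth] -> 7 lines: btmtx itpn lpth mks ulh rtpz unpnm
Hunk 3: at line 1 remove [lpth,mks,ulh] add [wxo,swazb] -> 6 lines: btmtx itpn wxo swazb rtpz unpnm
Hunk 4: at line 3 remove [swazb,rtpz] add [mzpc,izsej,ozyf] -> 7 lines: btmtx itpn wxo mzpc izsej ozyf unpnm
Hunk 5: at line 1 remove [wxo,mzpc,izsej] add [ynxia,fffg] -> 6 lines: btmtx itpn ynxia fffg ozyf unpnm
Hunk 6: at line 1 remove [itpn] add [pmfl,egc] -> 7 lines: btmtx pmfl egc ynxia fffg ozyf unpnm
Final line count: 7

Answer: 7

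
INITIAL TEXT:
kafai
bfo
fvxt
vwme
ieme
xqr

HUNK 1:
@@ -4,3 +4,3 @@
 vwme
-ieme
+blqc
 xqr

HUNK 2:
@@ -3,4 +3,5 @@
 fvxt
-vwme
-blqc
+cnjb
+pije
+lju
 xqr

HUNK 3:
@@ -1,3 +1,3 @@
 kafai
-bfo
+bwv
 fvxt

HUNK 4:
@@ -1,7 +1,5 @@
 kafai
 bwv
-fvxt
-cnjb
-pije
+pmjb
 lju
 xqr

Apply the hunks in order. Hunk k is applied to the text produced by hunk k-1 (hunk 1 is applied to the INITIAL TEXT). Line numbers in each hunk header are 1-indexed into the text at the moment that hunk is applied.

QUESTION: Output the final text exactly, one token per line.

Answer: kafai
bwv
pmjb
lju
xqr

Derivation:
Hunk 1: at line 4 remove [ieme] add [blqc] -> 6 lines: kafai bfo fvxt vwme blqc xqr
Hunk 2: at line 3 remove [vwme,blqc] add [cnjb,pije,lju] -> 7 lines: kafai bfo fvxt cnjb pije lju xqr
Hunk 3: at line 1 remove [bfo] add [bwv] -> 7 lines: kafai bwv fvxt cnjb pije lju xqr
Hunk 4: at line 1 remove [fvxt,cnjb,pije] add [pmjb] -> 5 lines: kafai bwv pmjb lju xqr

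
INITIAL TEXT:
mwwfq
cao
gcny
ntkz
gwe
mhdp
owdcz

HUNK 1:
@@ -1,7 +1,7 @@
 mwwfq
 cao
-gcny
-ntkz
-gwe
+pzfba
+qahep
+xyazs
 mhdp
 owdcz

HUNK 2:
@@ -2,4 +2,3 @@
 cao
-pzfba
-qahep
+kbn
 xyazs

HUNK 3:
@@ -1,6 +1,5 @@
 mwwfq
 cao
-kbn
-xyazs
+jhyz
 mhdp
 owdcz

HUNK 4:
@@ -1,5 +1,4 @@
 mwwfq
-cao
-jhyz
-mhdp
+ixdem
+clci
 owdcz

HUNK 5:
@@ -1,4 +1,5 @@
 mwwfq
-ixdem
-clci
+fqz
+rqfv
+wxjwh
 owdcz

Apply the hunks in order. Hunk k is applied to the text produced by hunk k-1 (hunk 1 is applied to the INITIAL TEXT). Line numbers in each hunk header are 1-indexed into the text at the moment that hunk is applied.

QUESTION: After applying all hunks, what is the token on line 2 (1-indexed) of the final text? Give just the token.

Answer: fqz

Derivation:
Hunk 1: at line 1 remove [gcny,ntkz,gwe] add [pzfba,qahep,xyazs] -> 7 lines: mwwfq cao pzfba qahep xyazs mhdp owdcz
Hunk 2: at line 2 remove [pzfba,qahep] add [kbn] -> 6 lines: mwwfq cao kbn xyazs mhdp owdcz
Hunk 3: at line 1 remove [kbn,xyazs] add [jhyz] -> 5 lines: mwwfq cao jhyz mhdp owdcz
Hunk 4: at line 1 remove [cao,jhyz,mhdp] add [ixdem,clci] -> 4 lines: mwwfq ixdem clci owdcz
Hunk 5: at line 1 remove [ixdem,clci] add [fqz,rqfv,wxjwh] -> 5 lines: mwwfq fqz rqfv wxjwh owdcz
Final line 2: fqz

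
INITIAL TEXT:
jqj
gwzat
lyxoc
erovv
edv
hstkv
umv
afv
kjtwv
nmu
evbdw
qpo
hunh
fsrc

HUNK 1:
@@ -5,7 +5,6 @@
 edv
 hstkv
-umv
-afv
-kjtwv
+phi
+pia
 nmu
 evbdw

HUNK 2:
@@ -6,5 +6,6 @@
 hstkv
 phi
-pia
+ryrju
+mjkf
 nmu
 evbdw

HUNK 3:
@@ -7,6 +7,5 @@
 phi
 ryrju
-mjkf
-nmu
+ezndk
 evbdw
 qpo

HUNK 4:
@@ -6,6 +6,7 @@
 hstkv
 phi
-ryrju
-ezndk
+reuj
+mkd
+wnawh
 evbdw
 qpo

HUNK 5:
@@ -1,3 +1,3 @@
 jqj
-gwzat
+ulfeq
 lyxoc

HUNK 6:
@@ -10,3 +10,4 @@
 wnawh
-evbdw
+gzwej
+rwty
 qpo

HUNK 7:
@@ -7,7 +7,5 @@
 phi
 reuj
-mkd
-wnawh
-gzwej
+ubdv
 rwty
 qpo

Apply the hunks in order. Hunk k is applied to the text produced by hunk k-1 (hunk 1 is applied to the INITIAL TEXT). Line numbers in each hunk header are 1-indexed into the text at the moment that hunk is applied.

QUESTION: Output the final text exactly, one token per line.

Answer: jqj
ulfeq
lyxoc
erovv
edv
hstkv
phi
reuj
ubdv
rwty
qpo
hunh
fsrc

Derivation:
Hunk 1: at line 5 remove [umv,afv,kjtwv] add [phi,pia] -> 13 lines: jqj gwzat lyxoc erovv edv hstkv phi pia nmu evbdw qpo hunh fsrc
Hunk 2: at line 6 remove [pia] add [ryrju,mjkf] -> 14 lines: jqj gwzat lyxoc erovv edv hstkv phi ryrju mjkf nmu evbdw qpo hunh fsrc
Hunk 3: at line 7 remove [mjkf,nmu] add [ezndk] -> 13 lines: jqj gwzat lyxoc erovv edv hstkv phi ryrju ezndk evbdw qpo hunh fsrc
Hunk 4: at line 6 remove [ryrju,ezndk] add [reuj,mkd,wnawh] -> 14 lines: jqj gwzat lyxoc erovv edv hstkv phi reuj mkd wnawh evbdw qpo hunh fsrc
Hunk 5: at line 1 remove [gwzat] add [ulfeq] -> 14 lines: jqj ulfeq lyxoc erovv edv hstkv phi reuj mkd wnawh evbdw qpo hunh fsrc
Hunk 6: at line 10 remove [evbdw] add [gzwej,rwty] -> 15 lines: jqj ulfeq lyxoc erovv edv hstkv phi reuj mkd wnawh gzwej rwty qpo hunh fsrc
Hunk 7: at line 7 remove [mkd,wnawh,gzwej] add [ubdv] -> 13 lines: jqj ulfeq lyxoc erovv edv hstkv phi reuj ubdv rwty qpo hunh fsrc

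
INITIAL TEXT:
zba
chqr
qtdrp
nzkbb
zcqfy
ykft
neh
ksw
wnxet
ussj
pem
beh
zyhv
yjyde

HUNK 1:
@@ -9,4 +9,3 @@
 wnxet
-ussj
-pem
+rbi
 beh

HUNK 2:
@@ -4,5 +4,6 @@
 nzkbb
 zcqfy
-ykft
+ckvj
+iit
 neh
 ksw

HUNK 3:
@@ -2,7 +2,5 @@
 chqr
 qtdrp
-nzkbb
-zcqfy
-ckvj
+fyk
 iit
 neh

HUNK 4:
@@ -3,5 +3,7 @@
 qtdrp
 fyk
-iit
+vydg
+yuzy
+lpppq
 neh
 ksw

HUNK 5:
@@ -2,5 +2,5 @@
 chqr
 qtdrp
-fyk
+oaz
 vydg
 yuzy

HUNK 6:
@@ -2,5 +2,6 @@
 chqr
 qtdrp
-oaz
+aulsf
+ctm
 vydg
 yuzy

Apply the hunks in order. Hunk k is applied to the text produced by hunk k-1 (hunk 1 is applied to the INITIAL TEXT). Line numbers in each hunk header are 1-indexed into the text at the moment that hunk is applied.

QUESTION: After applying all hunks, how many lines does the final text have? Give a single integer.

Answer: 15

Derivation:
Hunk 1: at line 9 remove [ussj,pem] add [rbi] -> 13 lines: zba chqr qtdrp nzkbb zcqfy ykft neh ksw wnxet rbi beh zyhv yjyde
Hunk 2: at line 4 remove [ykft] add [ckvj,iit] -> 14 lines: zba chqr qtdrp nzkbb zcqfy ckvj iit neh ksw wnxet rbi beh zyhv yjyde
Hunk 3: at line 2 remove [nzkbb,zcqfy,ckvj] add [fyk] -> 12 lines: zba chqr qtdrp fyk iit neh ksw wnxet rbi beh zyhv yjyde
Hunk 4: at line 3 remove [iit] add [vydg,yuzy,lpppq] -> 14 lines: zba chqr qtdrp fyk vydg yuzy lpppq neh ksw wnxet rbi beh zyhv yjyde
Hunk 5: at line 2 remove [fyk] add [oaz] -> 14 lines: zba chqr qtdrp oaz vydg yuzy lpppq neh ksw wnxet rbi beh zyhv yjyde
Hunk 6: at line 2 remove [oaz] add [aulsf,ctm] -> 15 lines: zba chqr qtdrp aulsf ctm vydg yuzy lpppq neh ksw wnxet rbi beh zyhv yjyde
Final line count: 15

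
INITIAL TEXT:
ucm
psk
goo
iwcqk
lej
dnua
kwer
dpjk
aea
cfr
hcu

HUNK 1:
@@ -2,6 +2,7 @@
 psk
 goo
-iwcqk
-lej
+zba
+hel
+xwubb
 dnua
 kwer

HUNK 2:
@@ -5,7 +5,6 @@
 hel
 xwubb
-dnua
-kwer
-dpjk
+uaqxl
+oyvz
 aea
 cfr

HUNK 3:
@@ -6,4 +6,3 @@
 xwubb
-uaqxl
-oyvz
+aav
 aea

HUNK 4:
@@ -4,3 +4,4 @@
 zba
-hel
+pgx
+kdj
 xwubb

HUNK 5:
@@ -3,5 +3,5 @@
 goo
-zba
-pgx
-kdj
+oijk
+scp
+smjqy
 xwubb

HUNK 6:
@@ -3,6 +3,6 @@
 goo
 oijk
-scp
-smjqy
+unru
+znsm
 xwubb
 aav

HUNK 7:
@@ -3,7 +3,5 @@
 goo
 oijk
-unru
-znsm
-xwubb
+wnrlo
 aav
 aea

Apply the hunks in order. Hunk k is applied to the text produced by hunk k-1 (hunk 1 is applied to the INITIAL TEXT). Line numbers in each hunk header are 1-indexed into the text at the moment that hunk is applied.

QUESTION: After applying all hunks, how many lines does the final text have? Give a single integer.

Hunk 1: at line 2 remove [iwcqk,lej] add [zba,hel,xwubb] -> 12 lines: ucm psk goo zba hel xwubb dnua kwer dpjk aea cfr hcu
Hunk 2: at line 5 remove [dnua,kwer,dpjk] add [uaqxl,oyvz] -> 11 lines: ucm psk goo zba hel xwubb uaqxl oyvz aea cfr hcu
Hunk 3: at line 6 remove [uaqxl,oyvz] add [aav] -> 10 lines: ucm psk goo zba hel xwubb aav aea cfr hcu
Hunk 4: at line 4 remove [hel] add [pgx,kdj] -> 11 lines: ucm psk goo zba pgx kdj xwubb aav aea cfr hcu
Hunk 5: at line 3 remove [zba,pgx,kdj] add [oijk,scp,smjqy] -> 11 lines: ucm psk goo oijk scp smjqy xwubb aav aea cfr hcu
Hunk 6: at line 3 remove [scp,smjqy] add [unru,znsm] -> 11 lines: ucm psk goo oijk unru znsm xwubb aav aea cfr hcu
Hunk 7: at line 3 remove [unru,znsm,xwubb] add [wnrlo] -> 9 lines: ucm psk goo oijk wnrlo aav aea cfr hcu
Final line count: 9

Answer: 9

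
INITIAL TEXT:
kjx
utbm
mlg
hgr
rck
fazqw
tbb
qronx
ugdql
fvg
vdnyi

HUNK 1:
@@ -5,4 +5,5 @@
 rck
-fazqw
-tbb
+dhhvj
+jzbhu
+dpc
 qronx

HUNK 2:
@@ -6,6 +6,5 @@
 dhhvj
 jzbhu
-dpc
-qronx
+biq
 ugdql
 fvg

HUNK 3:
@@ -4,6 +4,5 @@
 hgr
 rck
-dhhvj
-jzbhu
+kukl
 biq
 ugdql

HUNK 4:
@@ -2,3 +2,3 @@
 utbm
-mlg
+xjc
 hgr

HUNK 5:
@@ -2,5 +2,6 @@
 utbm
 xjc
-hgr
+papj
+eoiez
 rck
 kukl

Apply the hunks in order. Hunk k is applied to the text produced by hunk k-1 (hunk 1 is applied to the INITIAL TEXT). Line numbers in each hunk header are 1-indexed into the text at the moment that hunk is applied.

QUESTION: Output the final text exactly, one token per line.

Answer: kjx
utbm
xjc
papj
eoiez
rck
kukl
biq
ugdql
fvg
vdnyi

Derivation:
Hunk 1: at line 5 remove [fazqw,tbb] add [dhhvj,jzbhu,dpc] -> 12 lines: kjx utbm mlg hgr rck dhhvj jzbhu dpc qronx ugdql fvg vdnyi
Hunk 2: at line 6 remove [dpc,qronx] add [biq] -> 11 lines: kjx utbm mlg hgr rck dhhvj jzbhu biq ugdql fvg vdnyi
Hunk 3: at line 4 remove [dhhvj,jzbhu] add [kukl] -> 10 lines: kjx utbm mlg hgr rck kukl biq ugdql fvg vdnyi
Hunk 4: at line 2 remove [mlg] add [xjc] -> 10 lines: kjx utbm xjc hgr rck kukl biq ugdql fvg vdnyi
Hunk 5: at line 2 remove [hgr] add [papj,eoiez] -> 11 lines: kjx utbm xjc papj eoiez rck kukl biq ugdql fvg vdnyi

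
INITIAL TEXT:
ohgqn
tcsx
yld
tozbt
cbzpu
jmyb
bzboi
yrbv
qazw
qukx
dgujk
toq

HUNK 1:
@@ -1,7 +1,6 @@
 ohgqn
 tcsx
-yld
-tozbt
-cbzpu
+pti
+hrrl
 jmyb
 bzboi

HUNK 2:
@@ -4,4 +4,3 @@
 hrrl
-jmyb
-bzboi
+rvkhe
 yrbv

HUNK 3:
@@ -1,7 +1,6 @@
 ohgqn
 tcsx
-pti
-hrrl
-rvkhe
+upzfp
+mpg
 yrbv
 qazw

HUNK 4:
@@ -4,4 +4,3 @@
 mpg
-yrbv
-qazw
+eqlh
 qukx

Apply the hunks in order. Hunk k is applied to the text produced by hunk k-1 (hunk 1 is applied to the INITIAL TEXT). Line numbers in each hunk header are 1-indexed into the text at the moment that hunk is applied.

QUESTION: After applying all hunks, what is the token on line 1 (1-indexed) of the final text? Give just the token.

Answer: ohgqn

Derivation:
Hunk 1: at line 1 remove [yld,tozbt,cbzpu] add [pti,hrrl] -> 11 lines: ohgqn tcsx pti hrrl jmyb bzboi yrbv qazw qukx dgujk toq
Hunk 2: at line 4 remove [jmyb,bzboi] add [rvkhe] -> 10 lines: ohgqn tcsx pti hrrl rvkhe yrbv qazw qukx dgujk toq
Hunk 3: at line 1 remove [pti,hrrl,rvkhe] add [upzfp,mpg] -> 9 lines: ohgqn tcsx upzfp mpg yrbv qazw qukx dgujk toq
Hunk 4: at line 4 remove [yrbv,qazw] add [eqlh] -> 8 lines: ohgqn tcsx upzfp mpg eqlh qukx dgujk toq
Final line 1: ohgqn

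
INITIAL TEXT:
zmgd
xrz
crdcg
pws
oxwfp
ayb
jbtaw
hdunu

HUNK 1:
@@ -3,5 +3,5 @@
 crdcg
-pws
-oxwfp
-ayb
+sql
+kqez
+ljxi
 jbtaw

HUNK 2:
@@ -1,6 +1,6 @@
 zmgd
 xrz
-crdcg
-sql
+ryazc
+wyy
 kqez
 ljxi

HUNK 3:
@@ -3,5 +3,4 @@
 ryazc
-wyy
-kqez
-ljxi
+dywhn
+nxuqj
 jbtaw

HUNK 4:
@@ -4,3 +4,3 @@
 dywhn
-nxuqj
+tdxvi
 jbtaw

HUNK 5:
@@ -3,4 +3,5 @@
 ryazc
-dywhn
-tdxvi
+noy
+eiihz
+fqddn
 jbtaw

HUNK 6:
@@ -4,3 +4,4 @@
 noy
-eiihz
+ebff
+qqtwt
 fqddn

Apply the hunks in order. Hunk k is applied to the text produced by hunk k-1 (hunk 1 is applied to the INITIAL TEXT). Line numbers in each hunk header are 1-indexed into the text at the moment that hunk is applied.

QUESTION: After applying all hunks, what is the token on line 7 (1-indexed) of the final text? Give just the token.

Answer: fqddn

Derivation:
Hunk 1: at line 3 remove [pws,oxwfp,ayb] add [sql,kqez,ljxi] -> 8 lines: zmgd xrz crdcg sql kqez ljxi jbtaw hdunu
Hunk 2: at line 1 remove [crdcg,sql] add [ryazc,wyy] -> 8 lines: zmgd xrz ryazc wyy kqez ljxi jbtaw hdunu
Hunk 3: at line 3 remove [wyy,kqez,ljxi] add [dywhn,nxuqj] -> 7 lines: zmgd xrz ryazc dywhn nxuqj jbtaw hdunu
Hunk 4: at line 4 remove [nxuqj] add [tdxvi] -> 7 lines: zmgd xrz ryazc dywhn tdxvi jbtaw hdunu
Hunk 5: at line 3 remove [dywhn,tdxvi] add [noy,eiihz,fqddn] -> 8 lines: zmgd xrz ryazc noy eiihz fqddn jbtaw hdunu
Hunk 6: at line 4 remove [eiihz] add [ebff,qqtwt] -> 9 lines: zmgd xrz ryazc noy ebff qqtwt fqddn jbtaw hdunu
Final line 7: fqddn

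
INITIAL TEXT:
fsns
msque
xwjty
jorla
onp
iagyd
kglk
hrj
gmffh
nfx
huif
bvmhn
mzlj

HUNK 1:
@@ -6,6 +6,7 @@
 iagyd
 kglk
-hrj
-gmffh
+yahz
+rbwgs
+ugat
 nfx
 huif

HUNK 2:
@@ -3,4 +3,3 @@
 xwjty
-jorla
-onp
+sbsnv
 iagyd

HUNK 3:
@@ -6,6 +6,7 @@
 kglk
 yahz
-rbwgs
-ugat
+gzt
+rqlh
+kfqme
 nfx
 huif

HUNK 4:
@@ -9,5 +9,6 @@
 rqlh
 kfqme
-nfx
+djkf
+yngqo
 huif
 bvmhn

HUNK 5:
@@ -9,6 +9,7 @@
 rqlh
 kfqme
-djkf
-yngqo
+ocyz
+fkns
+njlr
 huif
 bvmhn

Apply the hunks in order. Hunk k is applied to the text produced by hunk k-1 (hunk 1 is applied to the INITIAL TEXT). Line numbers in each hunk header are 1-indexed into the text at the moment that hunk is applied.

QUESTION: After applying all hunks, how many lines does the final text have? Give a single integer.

Hunk 1: at line 6 remove [hrj,gmffh] add [yahz,rbwgs,ugat] -> 14 lines: fsns msque xwjty jorla onp iagyd kglk yahz rbwgs ugat nfx huif bvmhn mzlj
Hunk 2: at line 3 remove [jorla,onp] add [sbsnv] -> 13 lines: fsns msque xwjty sbsnv iagyd kglk yahz rbwgs ugat nfx huif bvmhn mzlj
Hunk 3: at line 6 remove [rbwgs,ugat] add [gzt,rqlh,kfqme] -> 14 lines: fsns msque xwjty sbsnv iagyd kglk yahz gzt rqlh kfqme nfx huif bvmhn mzlj
Hunk 4: at line 9 remove [nfx] add [djkf,yngqo] -> 15 lines: fsns msque xwjty sbsnv iagyd kglk yahz gzt rqlh kfqme djkf yngqo huif bvmhn mzlj
Hunk 5: at line 9 remove [djkf,yngqo] add [ocyz,fkns,njlr] -> 16 lines: fsns msque xwjty sbsnv iagyd kglk yahz gzt rqlh kfqme ocyz fkns njlr huif bvmhn mzlj
Final line count: 16

Answer: 16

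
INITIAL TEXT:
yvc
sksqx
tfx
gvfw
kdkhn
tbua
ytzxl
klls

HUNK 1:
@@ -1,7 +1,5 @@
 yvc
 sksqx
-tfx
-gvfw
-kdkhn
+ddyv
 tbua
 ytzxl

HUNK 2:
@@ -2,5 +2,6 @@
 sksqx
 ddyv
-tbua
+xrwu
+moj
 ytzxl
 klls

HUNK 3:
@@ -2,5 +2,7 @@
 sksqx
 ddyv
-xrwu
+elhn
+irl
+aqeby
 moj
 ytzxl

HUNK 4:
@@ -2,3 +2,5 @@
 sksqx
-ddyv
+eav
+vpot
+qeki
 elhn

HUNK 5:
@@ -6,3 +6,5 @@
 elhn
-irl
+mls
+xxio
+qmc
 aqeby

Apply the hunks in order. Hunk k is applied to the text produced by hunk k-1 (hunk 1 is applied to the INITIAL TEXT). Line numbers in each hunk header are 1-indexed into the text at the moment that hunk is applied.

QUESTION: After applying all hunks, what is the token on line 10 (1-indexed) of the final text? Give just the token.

Answer: aqeby

Derivation:
Hunk 1: at line 1 remove [tfx,gvfw,kdkhn] add [ddyv] -> 6 lines: yvc sksqx ddyv tbua ytzxl klls
Hunk 2: at line 2 remove [tbua] add [xrwu,moj] -> 7 lines: yvc sksqx ddyv xrwu moj ytzxl klls
Hunk 3: at line 2 remove [xrwu] add [elhn,irl,aqeby] -> 9 lines: yvc sksqx ddyv elhn irl aqeby moj ytzxl klls
Hunk 4: at line 2 remove [ddyv] add [eav,vpot,qeki] -> 11 lines: yvc sksqx eav vpot qeki elhn irl aqeby moj ytzxl klls
Hunk 5: at line 6 remove [irl] add [mls,xxio,qmc] -> 13 lines: yvc sksqx eav vpot qeki elhn mls xxio qmc aqeby moj ytzxl klls
Final line 10: aqeby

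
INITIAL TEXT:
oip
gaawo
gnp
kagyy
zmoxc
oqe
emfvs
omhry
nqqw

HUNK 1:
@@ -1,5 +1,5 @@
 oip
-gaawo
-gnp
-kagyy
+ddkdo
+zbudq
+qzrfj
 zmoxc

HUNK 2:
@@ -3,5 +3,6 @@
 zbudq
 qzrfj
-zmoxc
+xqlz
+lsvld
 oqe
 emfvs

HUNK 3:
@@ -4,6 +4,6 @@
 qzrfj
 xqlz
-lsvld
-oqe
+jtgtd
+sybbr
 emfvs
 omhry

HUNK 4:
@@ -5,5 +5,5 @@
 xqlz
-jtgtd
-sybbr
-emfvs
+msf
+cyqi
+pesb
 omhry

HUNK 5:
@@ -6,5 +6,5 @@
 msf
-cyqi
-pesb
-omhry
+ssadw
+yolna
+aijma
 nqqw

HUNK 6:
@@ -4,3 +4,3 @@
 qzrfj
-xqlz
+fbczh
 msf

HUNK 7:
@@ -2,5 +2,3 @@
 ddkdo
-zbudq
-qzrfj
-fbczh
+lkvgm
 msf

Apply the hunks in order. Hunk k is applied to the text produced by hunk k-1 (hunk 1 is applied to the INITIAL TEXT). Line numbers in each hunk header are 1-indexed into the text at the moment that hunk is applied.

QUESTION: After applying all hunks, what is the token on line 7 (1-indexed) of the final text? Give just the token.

Hunk 1: at line 1 remove [gaawo,gnp,kagyy] add [ddkdo,zbudq,qzrfj] -> 9 lines: oip ddkdo zbudq qzrfj zmoxc oqe emfvs omhry nqqw
Hunk 2: at line 3 remove [zmoxc] add [xqlz,lsvld] -> 10 lines: oip ddkdo zbudq qzrfj xqlz lsvld oqe emfvs omhry nqqw
Hunk 3: at line 4 remove [lsvld,oqe] add [jtgtd,sybbr] -> 10 lines: oip ddkdo zbudq qzrfj xqlz jtgtd sybbr emfvs omhry nqqw
Hunk 4: at line 5 remove [jtgtd,sybbr,emfvs] add [msf,cyqi,pesb] -> 10 lines: oip ddkdo zbudq qzrfj xqlz msf cyqi pesb omhry nqqw
Hunk 5: at line 6 remove [cyqi,pesb,omhry] add [ssadw,yolna,aijma] -> 10 lines: oip ddkdo zbudq qzrfj xqlz msf ssadw yolna aijma nqqw
Hunk 6: at line 4 remove [xqlz] add [fbczh] -> 10 lines: oip ddkdo zbudq qzrfj fbczh msf ssadw yolna aijma nqqw
Hunk 7: at line 2 remove [zbudq,qzrfj,fbczh] add [lkvgm] -> 8 lines: oip ddkdo lkvgm msf ssadw yolna aijma nqqw
Final line 7: aijma

Answer: aijma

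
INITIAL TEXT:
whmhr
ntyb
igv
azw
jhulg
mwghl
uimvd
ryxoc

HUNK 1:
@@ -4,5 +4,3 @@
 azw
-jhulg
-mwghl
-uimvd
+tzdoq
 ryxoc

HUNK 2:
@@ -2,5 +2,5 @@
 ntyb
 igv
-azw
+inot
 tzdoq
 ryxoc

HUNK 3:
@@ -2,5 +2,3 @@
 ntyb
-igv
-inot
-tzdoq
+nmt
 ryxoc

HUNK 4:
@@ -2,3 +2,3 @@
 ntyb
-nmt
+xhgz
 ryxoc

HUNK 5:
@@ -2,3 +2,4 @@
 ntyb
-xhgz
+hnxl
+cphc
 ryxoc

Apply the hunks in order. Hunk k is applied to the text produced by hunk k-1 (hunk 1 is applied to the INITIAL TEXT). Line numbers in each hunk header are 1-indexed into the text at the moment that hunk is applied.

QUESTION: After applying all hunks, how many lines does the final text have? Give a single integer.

Hunk 1: at line 4 remove [jhulg,mwghl,uimvd] add [tzdoq] -> 6 lines: whmhr ntyb igv azw tzdoq ryxoc
Hunk 2: at line 2 remove [azw] add [inot] -> 6 lines: whmhr ntyb igv inot tzdoq ryxoc
Hunk 3: at line 2 remove [igv,inot,tzdoq] add [nmt] -> 4 lines: whmhr ntyb nmt ryxoc
Hunk 4: at line 2 remove [nmt] add [xhgz] -> 4 lines: whmhr ntyb xhgz ryxoc
Hunk 5: at line 2 remove [xhgz] add [hnxl,cphc] -> 5 lines: whmhr ntyb hnxl cphc ryxoc
Final line count: 5

Answer: 5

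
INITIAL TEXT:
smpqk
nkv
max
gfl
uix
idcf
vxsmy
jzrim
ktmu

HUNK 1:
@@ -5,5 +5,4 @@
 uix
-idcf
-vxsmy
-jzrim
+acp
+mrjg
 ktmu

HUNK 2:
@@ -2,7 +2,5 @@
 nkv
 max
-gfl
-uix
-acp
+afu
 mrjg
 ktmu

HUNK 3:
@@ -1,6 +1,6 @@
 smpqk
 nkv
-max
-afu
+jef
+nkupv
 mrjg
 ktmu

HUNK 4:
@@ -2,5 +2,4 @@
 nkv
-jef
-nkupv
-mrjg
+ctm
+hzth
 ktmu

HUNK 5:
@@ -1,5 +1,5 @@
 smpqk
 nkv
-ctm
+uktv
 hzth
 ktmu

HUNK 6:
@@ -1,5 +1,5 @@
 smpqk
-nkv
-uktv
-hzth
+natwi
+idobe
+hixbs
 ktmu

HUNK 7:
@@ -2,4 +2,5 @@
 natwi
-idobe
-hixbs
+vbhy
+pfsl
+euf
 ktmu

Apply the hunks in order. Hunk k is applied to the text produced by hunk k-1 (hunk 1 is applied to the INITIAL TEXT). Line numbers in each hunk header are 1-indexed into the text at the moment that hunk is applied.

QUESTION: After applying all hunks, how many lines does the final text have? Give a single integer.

Hunk 1: at line 5 remove [idcf,vxsmy,jzrim] add [acp,mrjg] -> 8 lines: smpqk nkv max gfl uix acp mrjg ktmu
Hunk 2: at line 2 remove [gfl,uix,acp] add [afu] -> 6 lines: smpqk nkv max afu mrjg ktmu
Hunk 3: at line 1 remove [max,afu] add [jef,nkupv] -> 6 lines: smpqk nkv jef nkupv mrjg ktmu
Hunk 4: at line 2 remove [jef,nkupv,mrjg] add [ctm,hzth] -> 5 lines: smpqk nkv ctm hzth ktmu
Hunk 5: at line 1 remove [ctm] add [uktv] -> 5 lines: smpqk nkv uktv hzth ktmu
Hunk 6: at line 1 remove [nkv,uktv,hzth] add [natwi,idobe,hixbs] -> 5 lines: smpqk natwi idobe hixbs ktmu
Hunk 7: at line 2 remove [idobe,hixbs] add [vbhy,pfsl,euf] -> 6 lines: smpqk natwi vbhy pfsl euf ktmu
Final line count: 6

Answer: 6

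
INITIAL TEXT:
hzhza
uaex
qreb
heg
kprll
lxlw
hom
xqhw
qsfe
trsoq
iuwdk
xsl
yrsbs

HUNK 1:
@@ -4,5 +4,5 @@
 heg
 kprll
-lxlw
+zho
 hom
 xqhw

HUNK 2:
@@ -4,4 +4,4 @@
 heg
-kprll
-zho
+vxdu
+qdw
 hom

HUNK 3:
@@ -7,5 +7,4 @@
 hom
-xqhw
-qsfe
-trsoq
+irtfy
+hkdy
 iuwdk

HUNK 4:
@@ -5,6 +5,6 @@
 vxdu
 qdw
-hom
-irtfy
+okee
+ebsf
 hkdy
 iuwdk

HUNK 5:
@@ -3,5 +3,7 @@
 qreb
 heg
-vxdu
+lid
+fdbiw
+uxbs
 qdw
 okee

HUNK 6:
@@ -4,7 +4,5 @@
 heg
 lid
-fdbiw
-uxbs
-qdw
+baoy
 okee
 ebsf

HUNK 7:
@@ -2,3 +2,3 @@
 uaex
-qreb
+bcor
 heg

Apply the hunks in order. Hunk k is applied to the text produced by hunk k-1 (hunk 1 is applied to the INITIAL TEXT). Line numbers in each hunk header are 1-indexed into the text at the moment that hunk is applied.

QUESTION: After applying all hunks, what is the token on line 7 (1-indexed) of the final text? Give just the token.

Hunk 1: at line 4 remove [lxlw] add [zho] -> 13 lines: hzhza uaex qreb heg kprll zho hom xqhw qsfe trsoq iuwdk xsl yrsbs
Hunk 2: at line 4 remove [kprll,zho] add [vxdu,qdw] -> 13 lines: hzhza uaex qreb heg vxdu qdw hom xqhw qsfe trsoq iuwdk xsl yrsbs
Hunk 3: at line 7 remove [xqhw,qsfe,trsoq] add [irtfy,hkdy] -> 12 lines: hzhza uaex qreb heg vxdu qdw hom irtfy hkdy iuwdk xsl yrsbs
Hunk 4: at line 5 remove [hom,irtfy] add [okee,ebsf] -> 12 lines: hzhza uaex qreb heg vxdu qdw okee ebsf hkdy iuwdk xsl yrsbs
Hunk 5: at line 3 remove [vxdu] add [lid,fdbiw,uxbs] -> 14 lines: hzhza uaex qreb heg lid fdbiw uxbs qdw okee ebsf hkdy iuwdk xsl yrsbs
Hunk 6: at line 4 remove [fdbiw,uxbs,qdw] add [baoy] -> 12 lines: hzhza uaex qreb heg lid baoy okee ebsf hkdy iuwdk xsl yrsbs
Hunk 7: at line 2 remove [qreb] add [bcor] -> 12 lines: hzhza uaex bcor heg lid baoy okee ebsf hkdy iuwdk xsl yrsbs
Final line 7: okee

Answer: okee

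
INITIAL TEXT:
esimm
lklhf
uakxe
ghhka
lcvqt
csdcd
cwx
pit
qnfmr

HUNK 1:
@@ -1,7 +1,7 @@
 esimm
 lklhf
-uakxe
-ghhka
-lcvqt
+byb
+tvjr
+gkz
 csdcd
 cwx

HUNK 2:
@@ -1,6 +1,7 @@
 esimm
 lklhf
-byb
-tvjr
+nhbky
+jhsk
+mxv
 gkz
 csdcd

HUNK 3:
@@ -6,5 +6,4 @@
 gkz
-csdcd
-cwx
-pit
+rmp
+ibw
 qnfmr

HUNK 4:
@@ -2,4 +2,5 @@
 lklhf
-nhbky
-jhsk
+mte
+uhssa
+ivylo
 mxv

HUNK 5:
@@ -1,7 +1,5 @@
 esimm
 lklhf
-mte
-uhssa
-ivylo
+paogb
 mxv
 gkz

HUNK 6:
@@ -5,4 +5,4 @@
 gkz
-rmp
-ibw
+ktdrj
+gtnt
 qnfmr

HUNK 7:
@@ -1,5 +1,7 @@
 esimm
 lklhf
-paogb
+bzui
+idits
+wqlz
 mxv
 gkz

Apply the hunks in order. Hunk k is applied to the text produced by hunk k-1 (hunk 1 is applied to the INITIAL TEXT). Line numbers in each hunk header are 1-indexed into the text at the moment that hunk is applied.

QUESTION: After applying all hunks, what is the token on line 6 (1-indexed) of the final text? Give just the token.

Hunk 1: at line 1 remove [uakxe,ghhka,lcvqt] add [byb,tvjr,gkz] -> 9 lines: esimm lklhf byb tvjr gkz csdcd cwx pit qnfmr
Hunk 2: at line 1 remove [byb,tvjr] add [nhbky,jhsk,mxv] -> 10 lines: esimm lklhf nhbky jhsk mxv gkz csdcd cwx pit qnfmr
Hunk 3: at line 6 remove [csdcd,cwx,pit] add [rmp,ibw] -> 9 lines: esimm lklhf nhbky jhsk mxv gkz rmp ibw qnfmr
Hunk 4: at line 2 remove [nhbky,jhsk] add [mte,uhssa,ivylo] -> 10 lines: esimm lklhf mte uhssa ivylo mxv gkz rmp ibw qnfmr
Hunk 5: at line 1 remove [mte,uhssa,ivylo] add [paogb] -> 8 lines: esimm lklhf paogb mxv gkz rmp ibw qnfmr
Hunk 6: at line 5 remove [rmp,ibw] add [ktdrj,gtnt] -> 8 lines: esimm lklhf paogb mxv gkz ktdrj gtnt qnfmr
Hunk 7: at line 1 remove [paogb] add [bzui,idits,wqlz] -> 10 lines: esimm lklhf bzui idits wqlz mxv gkz ktdrj gtnt qnfmr
Final line 6: mxv

Answer: mxv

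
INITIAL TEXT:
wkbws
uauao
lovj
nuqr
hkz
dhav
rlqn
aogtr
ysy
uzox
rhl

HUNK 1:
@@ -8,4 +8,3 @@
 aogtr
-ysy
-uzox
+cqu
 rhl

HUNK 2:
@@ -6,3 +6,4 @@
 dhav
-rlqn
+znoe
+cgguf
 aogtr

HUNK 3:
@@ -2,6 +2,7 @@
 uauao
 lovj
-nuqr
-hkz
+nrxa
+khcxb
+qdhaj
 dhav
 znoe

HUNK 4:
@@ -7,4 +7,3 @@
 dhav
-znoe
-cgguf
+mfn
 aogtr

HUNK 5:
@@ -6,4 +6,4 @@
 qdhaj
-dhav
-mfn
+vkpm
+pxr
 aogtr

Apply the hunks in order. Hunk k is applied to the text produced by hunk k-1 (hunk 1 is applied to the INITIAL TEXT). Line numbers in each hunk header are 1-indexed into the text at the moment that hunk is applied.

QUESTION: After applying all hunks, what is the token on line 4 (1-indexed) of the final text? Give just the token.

Hunk 1: at line 8 remove [ysy,uzox] add [cqu] -> 10 lines: wkbws uauao lovj nuqr hkz dhav rlqn aogtr cqu rhl
Hunk 2: at line 6 remove [rlqn] add [znoe,cgguf] -> 11 lines: wkbws uauao lovj nuqr hkz dhav znoe cgguf aogtr cqu rhl
Hunk 3: at line 2 remove [nuqr,hkz] add [nrxa,khcxb,qdhaj] -> 12 lines: wkbws uauao lovj nrxa khcxb qdhaj dhav znoe cgguf aogtr cqu rhl
Hunk 4: at line 7 remove [znoe,cgguf] add [mfn] -> 11 lines: wkbws uauao lovj nrxa khcxb qdhaj dhav mfn aogtr cqu rhl
Hunk 5: at line 6 remove [dhav,mfn] add [vkpm,pxr] -> 11 lines: wkbws uauao lovj nrxa khcxb qdhaj vkpm pxr aogtr cqu rhl
Final line 4: nrxa

Answer: nrxa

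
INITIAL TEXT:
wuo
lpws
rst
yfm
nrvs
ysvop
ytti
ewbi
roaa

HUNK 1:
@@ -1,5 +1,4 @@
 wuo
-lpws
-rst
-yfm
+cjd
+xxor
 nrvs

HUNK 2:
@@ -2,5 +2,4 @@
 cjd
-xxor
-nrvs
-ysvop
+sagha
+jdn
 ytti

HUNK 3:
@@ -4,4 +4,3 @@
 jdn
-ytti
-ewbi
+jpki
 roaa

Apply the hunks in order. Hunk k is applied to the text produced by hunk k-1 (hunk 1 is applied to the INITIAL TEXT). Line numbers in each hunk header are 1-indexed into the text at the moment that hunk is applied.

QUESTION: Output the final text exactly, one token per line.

Hunk 1: at line 1 remove [lpws,rst,yfm] add [cjd,xxor] -> 8 lines: wuo cjd xxor nrvs ysvop ytti ewbi roaa
Hunk 2: at line 2 remove [xxor,nrvs,ysvop] add [sagha,jdn] -> 7 lines: wuo cjd sagha jdn ytti ewbi roaa
Hunk 3: at line 4 remove [ytti,ewbi] add [jpki] -> 6 lines: wuo cjd sagha jdn jpki roaa

Answer: wuo
cjd
sagha
jdn
jpki
roaa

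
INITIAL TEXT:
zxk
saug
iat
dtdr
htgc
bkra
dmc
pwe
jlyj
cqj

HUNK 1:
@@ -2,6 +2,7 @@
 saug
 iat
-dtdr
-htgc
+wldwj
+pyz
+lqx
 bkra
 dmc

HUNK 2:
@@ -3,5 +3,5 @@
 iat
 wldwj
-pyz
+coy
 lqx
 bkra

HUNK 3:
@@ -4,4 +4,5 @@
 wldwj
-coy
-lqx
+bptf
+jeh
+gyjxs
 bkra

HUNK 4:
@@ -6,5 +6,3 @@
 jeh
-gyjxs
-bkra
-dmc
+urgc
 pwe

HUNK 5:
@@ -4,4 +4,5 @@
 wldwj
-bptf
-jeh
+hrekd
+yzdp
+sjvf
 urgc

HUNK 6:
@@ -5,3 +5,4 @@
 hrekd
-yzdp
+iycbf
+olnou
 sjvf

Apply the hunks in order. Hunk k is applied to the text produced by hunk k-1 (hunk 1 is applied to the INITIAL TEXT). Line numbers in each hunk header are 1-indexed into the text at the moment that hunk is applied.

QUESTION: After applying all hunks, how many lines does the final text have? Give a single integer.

Hunk 1: at line 2 remove [dtdr,htgc] add [wldwj,pyz,lqx] -> 11 lines: zxk saug iat wldwj pyz lqx bkra dmc pwe jlyj cqj
Hunk 2: at line 3 remove [pyz] add [coy] -> 11 lines: zxk saug iat wldwj coy lqx bkra dmc pwe jlyj cqj
Hunk 3: at line 4 remove [coy,lqx] add [bptf,jeh,gyjxs] -> 12 lines: zxk saug iat wldwj bptf jeh gyjxs bkra dmc pwe jlyj cqj
Hunk 4: at line 6 remove [gyjxs,bkra,dmc] add [urgc] -> 10 lines: zxk saug iat wldwj bptf jeh urgc pwe jlyj cqj
Hunk 5: at line 4 remove [bptf,jeh] add [hrekd,yzdp,sjvf] -> 11 lines: zxk saug iat wldwj hrekd yzdp sjvf urgc pwe jlyj cqj
Hunk 6: at line 5 remove [yzdp] add [iycbf,olnou] -> 12 lines: zxk saug iat wldwj hrekd iycbf olnou sjvf urgc pwe jlyj cqj
Final line count: 12

Answer: 12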